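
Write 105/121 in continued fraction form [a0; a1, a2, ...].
[0; 1, 6, 1, 1, 3, 2]

Euclidean algorithm steps:
105 = 0 × 121 + 105
121 = 1 × 105 + 16
105 = 6 × 16 + 9
16 = 1 × 9 + 7
9 = 1 × 7 + 2
7 = 3 × 2 + 1
2 = 2 × 1 + 0
Continued fraction: [0; 1, 6, 1, 1, 3, 2]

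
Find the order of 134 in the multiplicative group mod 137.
136

137 is prime, so ord(134) divides φ(137) = 136.
Divisors of 136: 1, 2, 4, 8, 17, 34, 68, 136.
Repeated squaring: 134^1 ≡ 134, 134^2 ≡ 9, 134^4 ≡ 81, 134^8 ≡ 122, 134^16 ≡ 88, 134^32 ≡ 72, 134^64 ≡ 115, 134^128 ≡ 73 (mod 137).
Test 134^d mod 137 for each divisor d in increasing order:
134^1 ≡ 134
134^2 ≡ 9
134^4 ≡ 81
134^8 ≡ 122
134^17 = 134^16·134^1 ≡ 10
134^34 = 134^32·134^2 ≡ 100
134^68 = 134^64·134^4 ≡ 136
134^136 = 134^128·134^8 ≡ 1  ← first divisor giving 1
The order is 136.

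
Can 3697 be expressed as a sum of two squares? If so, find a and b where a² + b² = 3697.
36² + 49² (a=36, b=49)

Factorization: 3697 = 3697
By Fermat: n is sum of two squares iff every prime p ≡ 3 (mod 4) appears to even power.
All primes ≡ 3 (mod 4) appear to even power.
Search a = 0, 1, 2, … for 3697 - a² a perfect square: first hit at a = 36: 3697 - 1296 = 2401 = 49².
3697 = 36² + 49² = 1296 + 2401 ✓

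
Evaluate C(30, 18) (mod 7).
0

Using Lucas' theorem:
Write n=30 and k=18 in base 7:
n in base 7: [4, 2]
k in base 7: [2, 4]
C(30,18) mod 7 = ∏ C(n_i, k_i) mod 7
Digit binomials (mod 7): C(4,2) = 6; C(2,4) = 0 (k_i > n_i)
Product: 6 × 0 = 0 ≡ 0 (mod 7)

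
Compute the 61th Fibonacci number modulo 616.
177

Matrix identity: Q^n = [[F_(n+1), F_n], [F_n, F_(n-1)]] with Q = [[1,1],[1,0]].
n = 61 = 111101₂. Square-and-multiply, entries mod 616:
Q^1 = [[1,1],[1,0]]
Q^3 = (Q^1)²·Q = [[3,2],[2,1]]
Q^7 = (Q^3)²·Q = [[21,13],[13,8]]
Q^15 = (Q^7)²·Q = [[371,610],[610,377]]
Q^30 = (Q^15)² = [[309,440],[440,485]]
Q^61 = (Q^30)²·Q = [[265,177],[177,88]]
F_61 mod 616 = Q^61[0][1] = 177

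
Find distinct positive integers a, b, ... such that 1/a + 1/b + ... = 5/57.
1/12 + 1/228

Greedy algorithm:
5/57: ceiling(57/5) = 12, use 1/12
1/228: ceiling(228/1) = 228, use 1/228
Result: 5/57 = 1/12 + 1/228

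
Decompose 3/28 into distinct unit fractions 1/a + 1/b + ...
1/10 + 1/140

Greedy algorithm:
3/28: ceiling(28/3) = 10, use 1/10
1/140: ceiling(140/1) = 140, use 1/140
Result: 3/28 = 1/10 + 1/140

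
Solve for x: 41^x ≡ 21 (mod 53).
3

Baby-step giant-step with step n = ⌈√53⌉ = 8.
Baby steps 41^j mod 53 (j:value) for j=0..7: 0:1, 1:41, 2:38, 3:21, 4:13, 5:3, 6:17, 7:8.
h = 21 is already in the table at j=3, so x = 3.
Check: 41^3 ≡ 21 (mod 53).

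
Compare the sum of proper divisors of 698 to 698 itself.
deficient

Proper divisors of 698: sum = 1 + 2 + 349 = 352
Since 352 < 698, 698 is deficient.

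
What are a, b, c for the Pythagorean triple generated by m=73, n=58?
(1965, 8468, 8693)

Euclid's formula: a = m² - n², b = 2mn, c = m² + n²
m = 73, n = 58
a = 73² - 58² = 5329 - 3364 = 1965
b = 2 × 73 × 58 = 8468
c = 73² + 58² = 5329 + 3364 = 8693
Verification: 1965² + 8468² = 3861225 + 71707024 = 75568249 = 8693² ✓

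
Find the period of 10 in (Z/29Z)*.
28

29 is prime, so ord(10) divides φ(29) = 28.
Divisors of 28: 1, 2, 4, 7, 14, 28.
Repeated squaring: 10^1 ≡ 10, 10^2 ≡ 13, 10^4 ≡ 24, 10^8 ≡ 25, 10^16 ≡ 16 (mod 29).
Test 10^d mod 29 for each divisor d in increasing order:
10^1 ≡ 10
10^2 ≡ 13
10^4 ≡ 24
10^7 = 10^4·10^2·10^1 ≡ 17
10^14 = 10^8·10^4·10^2 ≡ 28
10^28 = 10^16·10^8·10^4 ≡ 1  ← first divisor giving 1
The order is 28.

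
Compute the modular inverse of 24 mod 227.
123

gcd(24, 227) = 1, so the inverse exists.
Extended Euclidean algorithm on (227, 24):
227 = 9 × 24 + 11  ⟹  11 = (1)·227 + (-9)·24
24 = 2 × 11 + 2  ⟹  2 = (-2)·227 + (19)·24
11 = 5 × 2 + 1  ⟹  1 = (11)·227 + (-104)·24
So (-104)·24 ≡ 1 (mod 227), i.e. 24^(-1) ≡ -104 ≡ 123 (mod 227).
Check: 24 × 123 = 2952 ≡ 1 (mod 227)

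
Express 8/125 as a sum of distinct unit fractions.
1/16 + 1/667 + 1/1334000

Greedy algorithm:
8/125: ceiling(125/8) = 16, use 1/16
3/2000: ceiling(2000/3) = 667, use 1/667
1/1334000: ceiling(1334000/1) = 1334000, use 1/1334000
Result: 8/125 = 1/16 + 1/667 + 1/1334000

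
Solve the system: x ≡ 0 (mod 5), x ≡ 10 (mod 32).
10

Using Chinese Remainder Theorem:
M = 5 × 32 = 160
M1 = 32, M2 = 5
y1 = 32^(-1) mod 5 = 3
y2 = 5^(-1) mod 32 = 13
x = (0×32×3 + 10×5×13) mod 160 = 10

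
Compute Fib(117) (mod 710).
612

Matrix identity: Q^n = [[F_(n+1), F_n], [F_n, F_(n-1)]] with Q = [[1,1],[1,0]].
n = 117 = 1110101₂. Square-and-multiply, entries mod 710:
Q^1 = [[1,1],[1,0]]
Q^3 = (Q^1)²·Q = [[3,2],[2,1]]
Q^7 = (Q^3)²·Q = [[21,13],[13,8]]
Q^14 = (Q^7)² = [[610,377],[377,233]]
Q^29 = (Q^14)²·Q = [[630,189],[189,441]]
Q^58 = (Q^29)² = [[231,69],[69,162]]
Q^117 = (Q^58)²·Q = [[39,612],[612,137]]
F_117 mod 710 = Q^117[0][1] = 612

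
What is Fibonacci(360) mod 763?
77

Matrix identity: Q^n = [[F_(n+1), F_n], [F_n, F_(n-1)]] with Q = [[1,1],[1,0]].
n = 360 = 101101000₂. Square-and-multiply, entries mod 763:
Q^1 = [[1,1],[1,0]]
Q^2 = (Q^1)² = [[2,1],[1,1]]
Q^5 = (Q^2)²·Q = [[8,5],[5,3]]
Q^11 = (Q^5)²·Q = [[144,89],[89,55]]
Q^22 = (Q^11)² = [[426,162],[162,264]]
Q^45 = (Q^22)²·Q = [[566,184],[184,382]]
Q^90 = (Q^45)² = [[180,468],[468,475]]
Q^180 = (Q^90)² = [[397,577],[577,583]]
Q^360 = (Q^180)² = [[692,77],[77,615]]
F_360 mod 763 = Q^360[0][1] = 77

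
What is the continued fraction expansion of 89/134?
[0; 1, 1, 1, 44]

Euclidean algorithm steps:
89 = 0 × 134 + 89
134 = 1 × 89 + 45
89 = 1 × 45 + 44
45 = 1 × 44 + 1
44 = 44 × 1 + 0
Continued fraction: [0; 1, 1, 1, 44]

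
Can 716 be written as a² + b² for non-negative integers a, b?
Not possible

Factorization: 716 = 2^2 × 179
By Fermat: n is sum of two squares iff every prime p ≡ 3 (mod 4) appears to even power.
Prime(s) ≡ 3 (mod 4) with odd exponent: [(179, 1)]
Therefore 716 cannot be expressed as a² + b².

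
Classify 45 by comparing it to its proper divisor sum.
deficient

Proper divisors of 45: sum = 1 + 3 + 5 + 9 + 15 = 33
Since 33 < 45, 45 is deficient.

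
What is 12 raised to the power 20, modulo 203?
88

Repeated squaring. Binary of 20 = 10100.
12^1 ≡ 12 (mod 203); 12^2 ≡ 144 (mod 203); 12^4 ≡ 30 (mod 203); 12^8 ≡ 88 (mod 203); 12^16 ≡ 30 (mod 203)
12^20 = 12^4 × 12^16 ≡ 88 (mod 203)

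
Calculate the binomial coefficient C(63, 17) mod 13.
7

Using Lucas' theorem:
Write n=63 and k=17 in base 13:
n in base 13: [4, 11]
k in base 13: [1, 4]
C(63,17) mod 13 = ∏ C(n_i, k_i) mod 13
Digit binomials (mod 13): C(4,1) = 4; C(11,4) = 330 ≡ 5
Product: 4 × 5 = 20 ≡ 7 (mod 13)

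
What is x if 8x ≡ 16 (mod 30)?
x ≡ 2 (mod 15)

gcd(8, 30) = 2, which divides 16, so solutions exist.
Divide through by 2: 4x ≡ 8 (mod 15).
Find 4^(-1) mod 15 by the extended Euclidean algorithm:
15 = 3 × 4 + 3  ⟹  3 = (1)·15 + (-3)·4
4 = 1 × 3 + 1  ⟹  1 = (-1)·15 + (4)·4
So (4)·4 ≡ 1 (mod 15), i.e. 4^(-1) ≡ 4 (mod 15).
x ≡ 4 × 8 = 32 ≡ 2 (mod 15).
Check: 8 × 2 = 16 ≡ 16 (mod 30).
x ≡ 2 (mod 15), giving 2 solutions mod 30.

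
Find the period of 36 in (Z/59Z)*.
29

59 is prime, so ord(36) divides φ(59) = 58.
Divisors of 58: 1, 2, 29, 58.
Repeated squaring: 36^1 ≡ 36, 36^2 ≡ 57, 36^4 ≡ 4, 36^8 ≡ 16, 36^16 ≡ 20, 36^32 ≡ 46 (mod 59).
Test 36^d mod 59 for each divisor d in increasing order:
36^1 ≡ 36
36^2 ≡ 57
36^29 = 36^16·36^8·36^4·36^1 ≡ 1  ← first divisor giving 1
The order is 29.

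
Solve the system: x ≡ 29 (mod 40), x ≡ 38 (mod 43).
1629

Using Chinese Remainder Theorem:
M = 40 × 43 = 1720
M1 = 43, M2 = 40
y1 = 43^(-1) mod 40 = 27
y2 = 40^(-1) mod 43 = 14
x = (29×43×27 + 38×40×14) mod 1720 = 1629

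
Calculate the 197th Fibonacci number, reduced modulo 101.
2

Matrix identity: Q^n = [[F_(n+1), F_n], [F_n, F_(n-1)]] with Q = [[1,1],[1,0]].
n = 197 = 11000101₂. Square-and-multiply, entries mod 101:
Q^1 = [[1,1],[1,0]]
Q^3 = (Q^1)²·Q = [[3,2],[2,1]]
Q^6 = (Q^3)² = [[13,8],[8,5]]
Q^12 = (Q^6)² = [[31,43],[43,89]]
Q^24 = (Q^12)² = [[83,9],[9,74]]
Q^49 = (Q^24)²·Q = [[0,1],[1,100]]
Q^98 = (Q^49)² = [[1,100],[100,2]]
Q^197 = (Q^98)²·Q = [[100,2],[2,98]]
F_197 mod 101 = Q^197[0][1] = 2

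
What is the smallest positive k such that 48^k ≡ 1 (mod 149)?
148

149 is prime, so ord(48) divides φ(149) = 148.
Divisors of 148: 1, 2, 4, 37, 74, 148.
Repeated squaring: 48^1 ≡ 48, 48^2 ≡ 69, 48^4 ≡ 142, 48^8 ≡ 49, 48^16 ≡ 17, 48^32 ≡ 140, 48^64 ≡ 81, 48^128 ≡ 5 (mod 149).
Test 48^d mod 149 for each divisor d in increasing order:
48^1 ≡ 48
48^2 ≡ 69
48^4 ≡ 142
48^37 = 48^32·48^4·48^1 ≡ 44
48^74 = 48^64·48^8·48^2 ≡ 148
48^148 = 48^128·48^16·48^4 ≡ 1  ← first divisor giving 1
The order is 148.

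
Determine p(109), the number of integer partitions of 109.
541946240

p(n) counts ways to write n as a sum of positive integers (order ignored).
Euler's pentagonal recurrence: p(k) = p(k-1) + p(k-2) - p(k-5) - p(k-7) + p(k-12) + p(k-15) - ... (offsets j(3j∓1)/2, signs ++--, p(0)=1, p(<0)=0).
DP table for k = 0..108: p(0)=1, p(1)=1, p(2)=2, p(3)=3, p(4)=5, p(5)=7, p(6)=11, p(7)=15, p(8)=22, p(9)=30, p(10)=42, p(11)=56, p(12)=77, p(13)=101, p(14)=135, p(15)=176, p(16)=231, p(17)=297, p(18)=385, p(19)=490, p(20)=627, p(21)=792, p(22)=1002, p(23)=1255, p(24)=1575, p(25)=1958, p(26)=2436, p(27)=3010, p(28)=3718, p(29)=4565, p(30)=5604, p(31)=6842, p(32)=8349, p(33)=10143, p(34)=12310, p(35)=14883, p(36)=17977, p(37)=21637, p(38)=26015, p(39)=31185, p(40)=37338, p(41)=44583, p(42)=53174, p(43)=63261, p(44)=75175, p(45)=89134, p(46)=105558, p(47)=124754, p(48)=147273, p(49)=173525, p(50)=204226, p(51)=239943, p(52)=281589, p(53)=329931, p(54)=386155, p(55)=451276, p(56)=526823, p(57)=614154, p(58)=715220, p(59)=831820, p(60)=966467, p(61)=1121505, p(62)=1300156, p(63)=1505499, p(64)=1741630, p(65)=2012558, p(66)=2323520, p(67)=2679689, p(68)=3087735, p(69)=3554345, p(70)=4087968, p(71)=4697205, p(72)=5392783, p(73)=6185689, p(74)=7089500, p(75)=8118264, p(76)=9289091, p(77)=10619863, p(78)=12132164, p(79)=13848650, p(80)=15796476, p(81)=18004327, p(82)=20506255, p(83)=23338469, p(84)=26543660, p(85)=30167357, p(86)=34262962, p(87)=38887673, p(88)=44108109, p(89)=49995925, p(90)=56634173, p(91)=64112359, p(92)=72533807, p(93)=82010177, p(94)=92669720, p(95)=104651419, p(96)=118114304, p(97)=133230930, p(98)=150198136, p(99)=169229875, p(100)=190569292, p(101)=214481126, p(102)=241265379, p(103)=271248950, p(104)=304801365, p(105)=342325709, p(106)=384276336, p(107)=431149389, p(108)=483502844.
Final step: p(109) = p(108) + p(107) - p(104) - p(102) + p(97) + p(94) - p(87) - p(83) + p(74) + p(69) - p(58) - p(52) + p(39) + p(32) - p(17) - p(9)
= 483502844 + 431149389 - 304801365 - 241265379 + 133230930 + 92669720 - 38887673 - 23338469 + 7089500 + 3554345 - 715220 - 281589 + 31185 + 8349 - 297 - 30
= 541946240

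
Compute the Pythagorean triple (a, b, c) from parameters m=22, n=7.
(435, 308, 533)

Euclid's formula: a = m² - n², b = 2mn, c = m² + n²
m = 22, n = 7
a = 22² - 7² = 484 - 49 = 435
b = 2 × 22 × 7 = 308
c = 22² + 7² = 484 + 49 = 533
Verification: 435² + 308² = 189225 + 94864 = 284089 = 533² ✓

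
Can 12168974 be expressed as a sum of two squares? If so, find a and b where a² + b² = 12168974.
Not possible

Factorization: 12168974 = 2 × 17 × 71^3
By Fermat: n is sum of two squares iff every prime p ≡ 3 (mod 4) appears to even power.
Prime(s) ≡ 3 (mod 4) with odd exponent: [(71, 3)]
Therefore 12168974 cannot be expressed as a² + b².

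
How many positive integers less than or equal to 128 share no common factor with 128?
64

128 = 2^7
φ(n) = n × ∏(1 - 1/p) for each prime p dividing n
φ(128) = 128 × (1 - 1/2) = 64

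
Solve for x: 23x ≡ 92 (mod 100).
x ≡ 4 (mod 100)

gcd(23, 100) = 1, which divides 92, so solutions exist.
Find 23^(-1) mod 100 by the extended Euclidean algorithm:
100 = 4 × 23 + 8  ⟹  8 = (1)·100 + (-4)·23
23 = 2 × 8 + 7  ⟹  7 = (-2)·100 + (9)·23
8 = 1 × 7 + 1  ⟹  1 = (3)·100 + (-13)·23
So (-13)·23 ≡ 1 (mod 100), i.e. 23^(-1) ≡ -13 ≡ 87 (mod 100).
x ≡ 87 × 92 = 8004 ≡ 4 (mod 100).
Check: 23 × 4 = 92 ≡ 92 (mod 100).
Unique solution: x ≡ 4 (mod 100)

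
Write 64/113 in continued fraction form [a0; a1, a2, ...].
[0; 1, 1, 3, 3, 1, 3]

Euclidean algorithm steps:
64 = 0 × 113 + 64
113 = 1 × 64 + 49
64 = 1 × 49 + 15
49 = 3 × 15 + 4
15 = 3 × 4 + 3
4 = 1 × 3 + 1
3 = 3 × 1 + 0
Continued fraction: [0; 1, 1, 3, 3, 1, 3]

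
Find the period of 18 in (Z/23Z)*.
11

23 is prime, so ord(18) divides φ(23) = 22.
Divisors of 22: 1, 2, 11, 22.
Repeated squaring: 18^1 ≡ 18, 18^2 ≡ 2, 18^4 ≡ 4, 18^8 ≡ 16, 18^16 ≡ 3 (mod 23).
Test 18^d mod 23 for each divisor d in increasing order:
18^1 ≡ 18
18^2 ≡ 2
18^11 = 18^8·18^2·18^1 ≡ 1  ← first divisor giving 1
The order is 11.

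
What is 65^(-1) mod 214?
135

gcd(65, 214) = 1, so the inverse exists.
Extended Euclidean algorithm on (214, 65):
214 = 3 × 65 + 19  ⟹  19 = (1)·214 + (-3)·65
65 = 3 × 19 + 8  ⟹  8 = (-3)·214 + (10)·65
19 = 2 × 8 + 3  ⟹  3 = (7)·214 + (-23)·65
8 = 2 × 3 + 2  ⟹  2 = (-17)·214 + (56)·65
3 = 1 × 2 + 1  ⟹  1 = (24)·214 + (-79)·65
So (-79)·65 ≡ 1 (mod 214), i.e. 65^(-1) ≡ -79 ≡ 135 (mod 214).
Check: 65 × 135 = 8775 ≡ 1 (mod 214)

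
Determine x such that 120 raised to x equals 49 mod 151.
128

Baby-step giant-step with step n = ⌈√151⌉ = 13.
Baby steps 120^j mod 151 (j:value) for j=0..12: 0:1, 1:120, 2:55, 3:107, 4:5, 5:147, 6:124, 7:82, 8:25, 9:131, 10:16, 11:108, 12:125.
Giant-step multiplier: 120^(-13) ≡ 120^(150-13) = 120^137 ≡ 77 (mod 151).
Giant steps γ_i = 49·77^i mod 151: γ_0=49, γ_1=149, γ_2=148, γ_3=71, γ_4=31, γ_5=122, γ_6=32, γ_7=48, γ_8=72, γ_9=108 (in table at j=11).
x = i·n + j = 9·13 + 11 = 128.
Check: 120^128 ≡ 49 (mod 151).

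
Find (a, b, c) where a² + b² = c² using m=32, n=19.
(663, 1216, 1385)

Euclid's formula: a = m² - n², b = 2mn, c = m² + n²
m = 32, n = 19
a = 32² - 19² = 1024 - 361 = 663
b = 2 × 32 × 19 = 1216
c = 32² + 19² = 1024 + 361 = 1385
Verification: 663² + 1216² = 439569 + 1478656 = 1918225 = 1385² ✓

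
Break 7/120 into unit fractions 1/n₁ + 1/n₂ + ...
1/18 + 1/360

Greedy algorithm:
7/120: ceiling(120/7) = 18, use 1/18
1/360: ceiling(360/1) = 360, use 1/360
Result: 7/120 = 1/18 + 1/360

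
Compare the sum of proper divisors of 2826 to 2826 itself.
abundant

Proper divisors of 2826: sum = 1 + 2 + 3 + 6 + 9 + 18 + 157 + 314 + 471 + 942 + 1413 = 3336
Since 3336 > 2826, 2826 is abundant.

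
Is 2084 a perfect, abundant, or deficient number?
deficient

Proper divisors of 2084: sum = 1 + 2 + 4 + 521 + 1042 = 1570
Since 1570 < 2084, 2084 is deficient.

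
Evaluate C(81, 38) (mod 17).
6

Using Lucas' theorem:
Write n=81 and k=38 in base 17:
n in base 17: [4, 13]
k in base 17: [2, 4]
C(81,38) mod 17 = ∏ C(n_i, k_i) mod 17
Digit binomials (mod 17): C(4,2) = 6; C(13,4) = 715 ≡ 1
Product: 6 × 1 = 6 ≡ 6 (mod 17)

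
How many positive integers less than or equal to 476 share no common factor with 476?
192

476 = 2^2 × 7 × 17
φ(n) = n × ∏(1 - 1/p) for each prime p dividing n
φ(476) = 476 × (1 - 1/2) × (1 - 1/7) × (1 - 1/17) = 192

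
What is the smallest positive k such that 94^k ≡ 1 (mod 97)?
48

97 is prime, so ord(94) divides φ(97) = 96.
Divisors of 96: 1, 2, 3, 4, 6, 8, 12, 16, 24, 32, 48, 96.
Repeated squaring: 94^1 ≡ 94, 94^2 ≡ 9, 94^4 ≡ 81, 94^8 ≡ 62, 94^16 ≡ 61, 94^32 ≡ 35, 94^64 ≡ 61 (mod 97).
Test 94^d mod 97 for each divisor d in increasing order:
94^1 ≡ 94
94^2 ≡ 9
94^3 = 94^2·94^1 ≡ 70
94^4 ≡ 81
94^6 = 94^4·94^2 ≡ 50
94^8 ≡ 62
94^12 = 94^8·94^4 ≡ 75
94^16 ≡ 61
94^24 = 94^16·94^8 ≡ 96
94^32 ≡ 35
94^48 = 94^32·94^16 ≡ 1  ← first divisor giving 1
The order is 48.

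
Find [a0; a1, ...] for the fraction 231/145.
[1; 1, 1, 2, 5, 2, 2]

Euclidean algorithm steps:
231 = 1 × 145 + 86
145 = 1 × 86 + 59
86 = 1 × 59 + 27
59 = 2 × 27 + 5
27 = 5 × 5 + 2
5 = 2 × 2 + 1
2 = 2 × 1 + 0
Continued fraction: [1; 1, 1, 2, 5, 2, 2]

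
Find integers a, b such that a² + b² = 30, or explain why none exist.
Not possible

Factorization: 30 = 2 × 3 × 5
By Fermat: n is sum of two squares iff every prime p ≡ 3 (mod 4) appears to even power.
Prime(s) ≡ 3 (mod 4) with odd exponent: [(3, 1)]
Therefore 30 cannot be expressed as a² + b².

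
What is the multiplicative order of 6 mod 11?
10

11 is prime, so ord(6) divides φ(11) = 10.
Divisors of 10: 1, 2, 5, 10.
Repeated squaring: 6^1 ≡ 6, 6^2 ≡ 3, 6^4 ≡ 9, 6^8 ≡ 4 (mod 11).
Test 6^d mod 11 for each divisor d in increasing order:
6^1 ≡ 6
6^2 ≡ 3
6^5 = 6^4·6^1 ≡ 10
6^10 = 6^8·6^2 ≡ 1  ← first divisor giving 1
The order is 10.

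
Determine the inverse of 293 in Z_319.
184

gcd(293, 319) = 1, so the inverse exists.
Extended Euclidean algorithm on (319, 293):
319 = 1 × 293 + 26  ⟹  26 = (1)·319 + (-1)·293
293 = 11 × 26 + 7  ⟹  7 = (-11)·319 + (12)·293
26 = 3 × 7 + 5  ⟹  5 = (34)·319 + (-37)·293
7 = 1 × 5 + 2  ⟹  2 = (-45)·319 + (49)·293
5 = 2 × 2 + 1  ⟹  1 = (124)·319 + (-135)·293
So (-135)·293 ≡ 1 (mod 319), i.e. 293^(-1) ≡ -135 ≡ 184 (mod 319).
Check: 293 × 184 = 53912 ≡ 1 (mod 319)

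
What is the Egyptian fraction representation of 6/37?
1/7 + 1/52 + 1/13468

Greedy algorithm:
6/37: ceiling(37/6) = 7, use 1/7
5/259: ceiling(259/5) = 52, use 1/52
1/13468: ceiling(13468/1) = 13468, use 1/13468
Result: 6/37 = 1/7 + 1/52 + 1/13468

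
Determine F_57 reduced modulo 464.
146

Matrix identity: Q^n = [[F_(n+1), F_n], [F_n, F_(n-1)]] with Q = [[1,1],[1,0]].
n = 57 = 111001₂. Square-and-multiply, entries mod 464:
Q^1 = [[1,1],[1,0]]
Q^3 = (Q^1)²·Q = [[3,2],[2,1]]
Q^7 = (Q^3)²·Q = [[21,13],[13,8]]
Q^14 = (Q^7)² = [[146,377],[377,233]]
Q^28 = (Q^14)² = [[117,435],[435,146]]
Q^57 = (Q^28)²·Q = [[407,146],[146,261]]
F_57 mod 464 = Q^57[0][1] = 146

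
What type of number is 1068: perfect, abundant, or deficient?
abundant

Proper divisors of 1068: sum = 1 + 2 + 3 + 4 + 6 + 12 + 89 + 178 + 267 + 356 + 534 = 1452
Since 1452 > 1068, 1068 is abundant.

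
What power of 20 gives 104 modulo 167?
13

Baby-step giant-step with step n = ⌈√167⌉ = 13.
Baby steps 20^j mod 167 (j:value) for j=0..12: 0:1, 1:20, 2:66, 3:151, 4:14, 5:113, 6:89, 7:110, 8:29, 9:79, 10:77, 11:37, 12:72.
Giant-step multiplier: 20^(-13) ≡ 20^(166-13) = 20^153 ≡ 53 (mod 167).
Giant steps γ_i = 104·53^i mod 167: γ_0=104, γ_1=1 (in table at j=0).
x = i·n + j = 1·13 + 0 = 13.
Check: 20^13 ≡ 104 (mod 167).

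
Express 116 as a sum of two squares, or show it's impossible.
4² + 10² (a=4, b=10)

Factorization: 116 = 2^2 × 29
By Fermat: n is sum of two squares iff every prime p ≡ 3 (mod 4) appears to even power.
All primes ≡ 3 (mod 4) appear to even power.
Search a = 0, 1, 2, … for 116 - a² a perfect square: first hit at a = 4: 116 - 16 = 100 = 10².
116 = 4² + 10² = 16 + 100 ✓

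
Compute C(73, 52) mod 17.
3

Using Lucas' theorem:
Write n=73 and k=52 in base 17:
n in base 17: [4, 5]
k in base 17: [3, 1]
C(73,52) mod 17 = ∏ C(n_i, k_i) mod 17
Digit binomials (mod 17): C(4,3) = 4; C(5,1) = 5
Product: 4 × 5 = 20 ≡ 3 (mod 17)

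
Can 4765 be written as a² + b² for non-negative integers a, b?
2² + 69² (a=2, b=69)

Factorization: 4765 = 5 × 953
By Fermat: n is sum of two squares iff every prime p ≡ 3 (mod 4) appears to even power.
All primes ≡ 3 (mod 4) appear to even power.
Search a = 0, 1, 2, … for 4765 - a² a perfect square: first hit at a = 2: 4765 - 4 = 4761 = 69².
4765 = 2² + 69² = 4 + 4761 ✓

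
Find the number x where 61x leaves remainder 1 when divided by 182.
3

gcd(61, 182) = 1, so the inverse exists.
Extended Euclidean algorithm on (182, 61):
182 = 2 × 61 + 60  ⟹  60 = (1)·182 + (-2)·61
61 = 1 × 60 + 1  ⟹  1 = (-1)·182 + (3)·61
So (3)·61 ≡ 1 (mod 182), i.e. 61^(-1) ≡ 3 (mod 182).
Check: 61 × 3 = 183 ≡ 1 (mod 182)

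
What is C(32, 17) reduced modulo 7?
3

Using Lucas' theorem:
Write n=32 and k=17 in base 7:
n in base 7: [4, 4]
k in base 7: [2, 3]
C(32,17) mod 7 = ∏ C(n_i, k_i) mod 7
Digit binomials (mod 7): C(4,2) = 6; C(4,3) = 4
Product: 6 × 4 = 24 ≡ 3 (mod 7)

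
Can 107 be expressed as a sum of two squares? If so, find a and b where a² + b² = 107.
Not possible

Factorization: 107 = 107
By Fermat: n is sum of two squares iff every prime p ≡ 3 (mod 4) appears to even power.
Prime(s) ≡ 3 (mod 4) with odd exponent: [(107, 1)]
Therefore 107 cannot be expressed as a² + b².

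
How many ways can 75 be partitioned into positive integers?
8118264

p(n) counts ways to write n as a sum of positive integers (order ignored).
Euler's pentagonal recurrence: p(k) = p(k-1) + p(k-2) - p(k-5) - p(k-7) + p(k-12) + p(k-15) - ... (offsets j(3j∓1)/2, signs ++--, p(0)=1, p(<0)=0).
DP table for k = 0..74: p(0)=1, p(1)=1, p(2)=2, p(3)=3, p(4)=5, p(5)=7, p(6)=11, p(7)=15, p(8)=22, p(9)=30, p(10)=42, p(11)=56, p(12)=77, p(13)=101, p(14)=135, p(15)=176, p(16)=231, p(17)=297, p(18)=385, p(19)=490, p(20)=627, p(21)=792, p(22)=1002, p(23)=1255, p(24)=1575, p(25)=1958, p(26)=2436, p(27)=3010, p(28)=3718, p(29)=4565, p(30)=5604, p(31)=6842, p(32)=8349, p(33)=10143, p(34)=12310, p(35)=14883, p(36)=17977, p(37)=21637, p(38)=26015, p(39)=31185, p(40)=37338, p(41)=44583, p(42)=53174, p(43)=63261, p(44)=75175, p(45)=89134, p(46)=105558, p(47)=124754, p(48)=147273, p(49)=173525, p(50)=204226, p(51)=239943, p(52)=281589, p(53)=329931, p(54)=386155, p(55)=451276, p(56)=526823, p(57)=614154, p(58)=715220, p(59)=831820, p(60)=966467, p(61)=1121505, p(62)=1300156, p(63)=1505499, p(64)=1741630, p(65)=2012558, p(66)=2323520, p(67)=2679689, p(68)=3087735, p(69)=3554345, p(70)=4087968, p(71)=4697205, p(72)=5392783, p(73)=6185689, p(74)=7089500.
Final step: p(75) = p(74) + p(73) - p(70) - p(68) + p(63) + p(60) - p(53) - p(49) + p(40) + p(35) - p(24) - p(18) + p(5)
= 7089500 + 6185689 - 4087968 - 3087735 + 1505499 + 966467 - 329931 - 173525 + 37338 + 14883 - 1575 - 385 + 7
= 8118264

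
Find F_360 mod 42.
0

Matrix identity: Q^n = [[F_(n+1), F_n], [F_n, F_(n-1)]] with Q = [[1,1],[1,0]].
n = 360 = 101101000₂. Square-and-multiply, entries mod 42:
Q^1 = [[1,1],[1,0]]
Q^2 = (Q^1)² = [[2,1],[1,1]]
Q^5 = (Q^2)²·Q = [[8,5],[5,3]]
Q^11 = (Q^5)²·Q = [[18,5],[5,13]]
Q^22 = (Q^11)² = [[13,29],[29,26]]
Q^45 = (Q^22)²·Q = [[41,2],[2,39]]
Q^90 = (Q^45)² = [[5,34],[34,13]]
Q^180 = (Q^90)² = [[5,24],[24,23]]
Q^360 = (Q^180)² = [[13,0],[0,13]]
F_360 mod 42 = Q^360[0][1] = 0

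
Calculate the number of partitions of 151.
45060624582

p(n) counts ways to write n as a sum of positive integers (order ignored).
Euler's pentagonal recurrence: p(k) = p(k-1) + p(k-2) - p(k-5) - p(k-7) + p(k-12) + p(k-15) - ... (offsets j(3j∓1)/2, signs ++--, p(0)=1, p(<0)=0).
DP table for k = 0..150: p(0)=1, p(1)=1, p(2)=2, p(3)=3, p(4)=5, p(5)=7, p(6)=11, p(7)=15, p(8)=22, p(9)=30, p(10)=42, p(11)=56, p(12)=77, p(13)=101, p(14)=135, p(15)=176, p(16)=231, p(17)=297, p(18)=385, p(19)=490, p(20)=627, p(21)=792, p(22)=1002, p(23)=1255, p(24)=1575, p(25)=1958, p(26)=2436, p(27)=3010, p(28)=3718, p(29)=4565, p(30)=5604, p(31)=6842, p(32)=8349, p(33)=10143, p(34)=12310, p(35)=14883, p(36)=17977, p(37)=21637, p(38)=26015, p(39)=31185, p(40)=37338, p(41)=44583, p(42)=53174, p(43)=63261, p(44)=75175, p(45)=89134, p(46)=105558, p(47)=124754, p(48)=147273, p(49)=173525, p(50)=204226, p(51)=239943, p(52)=281589, p(53)=329931, p(54)=386155, p(55)=451276, p(56)=526823, p(57)=614154, p(58)=715220, p(59)=831820, p(60)=966467, p(61)=1121505, p(62)=1300156, p(63)=1505499, p(64)=1741630, p(65)=2012558, p(66)=2323520, p(67)=2679689, p(68)=3087735, p(69)=3554345, p(70)=4087968, p(71)=4697205, p(72)=5392783, p(73)=6185689, p(74)=7089500, p(75)=8118264, p(76)=9289091, p(77)=10619863, p(78)=12132164, p(79)=13848650, p(80)=15796476, p(81)=18004327, p(82)=20506255, p(83)=23338469, p(84)=26543660, p(85)=30167357, p(86)=34262962, p(87)=38887673, p(88)=44108109, p(89)=49995925, p(90)=56634173, p(91)=64112359, p(92)=72533807, p(93)=82010177, p(94)=92669720, p(95)=104651419, p(96)=118114304, p(97)=133230930, p(98)=150198136, p(99)=169229875, p(100)=190569292, p(101)=214481126, p(102)=241265379, p(103)=271248950, p(104)=304801365, p(105)=342325709, p(106)=384276336, p(107)=431149389, p(108)=483502844, p(109)=541946240, p(110)=607163746, p(111)=679903203, p(112)=761002156, p(113)=851376628, p(114)=952050665, p(115)=1064144451, p(116)=1188908248, p(117)=1327710076, p(118)=1482074143, p(119)=1653668665, p(120)=1844349560, p(121)=2056148051, p(122)=2291320912, p(123)=2552338241, p(124)=2841940500, p(125)=3163127352, p(126)=3519222692, p(127)=3913864295, p(128)=4351078600, p(129)=4835271870, p(130)=5371315400, p(131)=5964539504, p(132)=6620830889, p(133)=7346629512, p(134)=8149040695, p(135)=9035836076, p(136)=10015581680, p(137)=11097645016, p(138)=12292341831, p(139)=13610949895, p(140)=15065878135, p(141)=16670689208, p(142)=18440293320, p(143)=20390982757, p(144)=22540654445, p(145)=24908858009, p(146)=27517052599, p(147)=30388671978, p(148)=33549419497, p(149)=37027355200, p(150)=40853235313.
Final step: p(151) = p(150) + p(149) - p(146) - p(144) + p(139) + p(136) - p(129) - p(125) + p(116) + p(111) - p(100) - p(94) + p(81) + p(74) - p(59) - p(51) + p(34) + p(25) - p(6)
= 40853235313 + 37027355200 - 27517052599 - 22540654445 + 13610949895 + 10015581680 - 4835271870 - 3163127352 + 1188908248 + 679903203 - 190569292 - 92669720 + 18004327 + 7089500 - 831820 - 239943 + 12310 + 1958 - 11
= 45060624582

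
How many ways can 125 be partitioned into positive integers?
3163127352

p(n) counts ways to write n as a sum of positive integers (order ignored).
Euler's pentagonal recurrence: p(k) = p(k-1) + p(k-2) - p(k-5) - p(k-7) + p(k-12) + p(k-15) - ... (offsets j(3j∓1)/2, signs ++--, p(0)=1, p(<0)=0).
DP table for k = 0..124: p(0)=1, p(1)=1, p(2)=2, p(3)=3, p(4)=5, p(5)=7, p(6)=11, p(7)=15, p(8)=22, p(9)=30, p(10)=42, p(11)=56, p(12)=77, p(13)=101, p(14)=135, p(15)=176, p(16)=231, p(17)=297, p(18)=385, p(19)=490, p(20)=627, p(21)=792, p(22)=1002, p(23)=1255, p(24)=1575, p(25)=1958, p(26)=2436, p(27)=3010, p(28)=3718, p(29)=4565, p(30)=5604, p(31)=6842, p(32)=8349, p(33)=10143, p(34)=12310, p(35)=14883, p(36)=17977, p(37)=21637, p(38)=26015, p(39)=31185, p(40)=37338, p(41)=44583, p(42)=53174, p(43)=63261, p(44)=75175, p(45)=89134, p(46)=105558, p(47)=124754, p(48)=147273, p(49)=173525, p(50)=204226, p(51)=239943, p(52)=281589, p(53)=329931, p(54)=386155, p(55)=451276, p(56)=526823, p(57)=614154, p(58)=715220, p(59)=831820, p(60)=966467, p(61)=1121505, p(62)=1300156, p(63)=1505499, p(64)=1741630, p(65)=2012558, p(66)=2323520, p(67)=2679689, p(68)=3087735, p(69)=3554345, p(70)=4087968, p(71)=4697205, p(72)=5392783, p(73)=6185689, p(74)=7089500, p(75)=8118264, p(76)=9289091, p(77)=10619863, p(78)=12132164, p(79)=13848650, p(80)=15796476, p(81)=18004327, p(82)=20506255, p(83)=23338469, p(84)=26543660, p(85)=30167357, p(86)=34262962, p(87)=38887673, p(88)=44108109, p(89)=49995925, p(90)=56634173, p(91)=64112359, p(92)=72533807, p(93)=82010177, p(94)=92669720, p(95)=104651419, p(96)=118114304, p(97)=133230930, p(98)=150198136, p(99)=169229875, p(100)=190569292, p(101)=214481126, p(102)=241265379, p(103)=271248950, p(104)=304801365, p(105)=342325709, p(106)=384276336, p(107)=431149389, p(108)=483502844, p(109)=541946240, p(110)=607163746, p(111)=679903203, p(112)=761002156, p(113)=851376628, p(114)=952050665, p(115)=1064144451, p(116)=1188908248, p(117)=1327710076, p(118)=1482074143, p(119)=1653668665, p(120)=1844349560, p(121)=2056148051, p(122)=2291320912, p(123)=2552338241, p(124)=2841940500.
Final step: p(125) = p(124) + p(123) - p(120) - p(118) + p(113) + p(110) - p(103) - p(99) + p(90) + p(85) - p(74) - p(68) + p(55) + p(48) - p(33) - p(25) + p(8)
= 2841940500 + 2552338241 - 1844349560 - 1482074143 + 851376628 + 607163746 - 271248950 - 169229875 + 56634173 + 30167357 - 7089500 - 3087735 + 451276 + 147273 - 10143 - 1958 + 22
= 3163127352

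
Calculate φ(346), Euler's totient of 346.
172

346 = 2 × 173
φ(n) = n × ∏(1 - 1/p) for each prime p dividing n
φ(346) = 346 × (1 - 1/2) × (1 - 1/173) = 172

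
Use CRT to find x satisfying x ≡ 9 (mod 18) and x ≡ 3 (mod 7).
45

Using Chinese Remainder Theorem:
M = 18 × 7 = 126
M1 = 7, M2 = 18
y1 = 7^(-1) mod 18 = 13
y2 = 18^(-1) mod 7 = 2
x = (9×7×13 + 3×18×2) mod 126 = 45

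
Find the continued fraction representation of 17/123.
[0; 7, 4, 4]

Euclidean algorithm steps:
17 = 0 × 123 + 17
123 = 7 × 17 + 4
17 = 4 × 4 + 1
4 = 4 × 1 + 0
Continued fraction: [0; 7, 4, 4]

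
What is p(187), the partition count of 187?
1280011042268

p(n) counts ways to write n as a sum of positive integers (order ignored).
Euler's pentagonal recurrence: p(k) = p(k-1) + p(k-2) - p(k-5) - p(k-7) + p(k-12) + p(k-15) - ... (offsets j(3j∓1)/2, signs ++--, p(0)=1, p(<0)=0).
DP table for k = 0..186: p(0)=1, p(1)=1, p(2)=2, p(3)=3, p(4)=5, p(5)=7, p(6)=11, p(7)=15, p(8)=22, p(9)=30, p(10)=42, p(11)=56, p(12)=77, p(13)=101, p(14)=135, p(15)=176, p(16)=231, p(17)=297, p(18)=385, p(19)=490, p(20)=627, p(21)=792, p(22)=1002, p(23)=1255, p(24)=1575, p(25)=1958, p(26)=2436, p(27)=3010, p(28)=3718, p(29)=4565, p(30)=5604, p(31)=6842, p(32)=8349, p(33)=10143, p(34)=12310, p(35)=14883, p(36)=17977, p(37)=21637, p(38)=26015, p(39)=31185, p(40)=37338, p(41)=44583, p(42)=53174, p(43)=63261, p(44)=75175, p(45)=89134, p(46)=105558, p(47)=124754, p(48)=147273, p(49)=173525, p(50)=204226, p(51)=239943, p(52)=281589, p(53)=329931, p(54)=386155, p(55)=451276, p(56)=526823, p(57)=614154, p(58)=715220, p(59)=831820, p(60)=966467, p(61)=1121505, p(62)=1300156, p(63)=1505499, p(64)=1741630, p(65)=2012558, p(66)=2323520, p(67)=2679689, p(68)=3087735, p(69)=3554345, p(70)=4087968, p(71)=4697205, p(72)=5392783, p(73)=6185689, p(74)=7089500, p(75)=8118264, p(76)=9289091, p(77)=10619863, p(78)=12132164, p(79)=13848650, p(80)=15796476, p(81)=18004327, p(82)=20506255, p(83)=23338469, p(84)=26543660, p(85)=30167357, p(86)=34262962, p(87)=38887673, p(88)=44108109, p(89)=49995925, p(90)=56634173, p(91)=64112359, p(92)=72533807, p(93)=82010177, p(94)=92669720, p(95)=104651419, p(96)=118114304, p(97)=133230930, p(98)=150198136, p(99)=169229875, p(100)=190569292, p(101)=214481126, p(102)=241265379, p(103)=271248950, p(104)=304801365, p(105)=342325709, p(106)=384276336, p(107)=431149389, p(108)=483502844, p(109)=541946240, p(110)=607163746, p(111)=679903203, p(112)=761002156, p(113)=851376628, p(114)=952050665, p(115)=1064144451, p(116)=1188908248, p(117)=1327710076, p(118)=1482074143, p(119)=1653668665, p(120)=1844349560, p(121)=2056148051, p(122)=2291320912, p(123)=2552338241, p(124)=2841940500, p(125)=3163127352, p(126)=3519222692, p(127)=3913864295, p(128)=4351078600, p(129)=4835271870, p(130)=5371315400, p(131)=5964539504, p(132)=6620830889, p(133)=7346629512, p(134)=8149040695, p(135)=9035836076, p(136)=10015581680, p(137)=11097645016, p(138)=12292341831, p(139)=13610949895, p(140)=15065878135, p(141)=16670689208, p(142)=18440293320, p(143)=20390982757, p(144)=22540654445, p(145)=24908858009, p(146)=27517052599, p(147)=30388671978, p(148)=33549419497, p(149)=37027355200, p(150)=40853235313, p(151)=45060624582, p(152)=49686288421, p(153)=54770336324, p(154)=60356673280, p(155)=66493182097, p(156)=73232243759, p(157)=80630964769, p(158)=88751778802, p(159)=97662728555, p(160)=107438159466, p(161)=118159068427, p(162)=129913904637, p(163)=142798995930, p(164)=156919475295, p(165)=172389800255, p(166)=189334822579, p(167)=207890420102, p(168)=228204732751, p(169)=250438925115, p(170)=274768617130, p(171)=301384802048, p(172)=330495499613, p(173)=362326859895, p(174)=397125074750, p(175)=435157697830, p(176)=476715857290, p(177)=522115831195, p(178)=571701605655, p(179)=625846753120, p(180)=684957390936, p(181)=749474411781, p(182)=819876908323, p(183)=896684817527, p(184)=980462880430, p(185)=1071823774337, p(186)=1171432692373.
Final step: p(187) = p(186) + p(185) - p(182) - p(180) + p(175) + p(172) - p(165) - p(161) + p(152) + p(147) - p(136) - p(130) + p(117) + p(110) - p(95) - p(87) + p(70) + p(61) - p(42) - p(32) + p(11) + p(0)
= 1171432692373 + 1071823774337 - 819876908323 - 684957390936 + 435157697830 + 330495499613 - 172389800255 - 118159068427 + 49686288421 + 30388671978 - 10015581680 - 5371315400 + 1327710076 + 607163746 - 104651419 - 38887673 + 4087968 + 1121505 - 53174 - 8349 + 56 + 1
= 1280011042268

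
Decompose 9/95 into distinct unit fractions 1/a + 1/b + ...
1/11 + 1/262 + 1/91264 + 1/12493585280

Greedy algorithm:
9/95: ceiling(95/9) = 11, use 1/11
4/1045: ceiling(1045/4) = 262, use 1/262
3/273790: ceiling(273790/3) = 91264, use 1/91264
1/12493585280: ceiling(12493585280/1) = 12493585280, use 1/12493585280
Result: 9/95 = 1/11 + 1/262 + 1/91264 + 1/12493585280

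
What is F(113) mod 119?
22

Matrix identity: Q^n = [[F_(n+1), F_n], [F_n, F_(n-1)]] with Q = [[1,1],[1,0]].
n = 113 = 1110001₂. Square-and-multiply, entries mod 119:
Q^1 = [[1,1],[1,0]]
Q^3 = (Q^1)²·Q = [[3,2],[2,1]]
Q^7 = (Q^3)²·Q = [[21,13],[13,8]]
Q^14 = (Q^7)² = [[15,20],[20,114]]
Q^28 = (Q^14)² = [[30,81],[81,68]]
Q^56 = (Q^28)² = [[83,84],[84,118]]
Q^113 = (Q^56)²·Q = [[8,22],[22,105]]
F_113 mod 119 = Q^113[0][1] = 22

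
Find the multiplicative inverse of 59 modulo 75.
14

gcd(59, 75) = 1, so the inverse exists.
Extended Euclidean algorithm on (75, 59):
75 = 1 × 59 + 16  ⟹  16 = (1)·75 + (-1)·59
59 = 3 × 16 + 11  ⟹  11 = (-3)·75 + (4)·59
16 = 1 × 11 + 5  ⟹  5 = (4)·75 + (-5)·59
11 = 2 × 5 + 1  ⟹  1 = (-11)·75 + (14)·59
So (14)·59 ≡ 1 (mod 75), i.e. 59^(-1) ≡ 14 (mod 75).
Check: 59 × 14 = 826 ≡ 1 (mod 75)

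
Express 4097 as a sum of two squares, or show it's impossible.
1² + 64² (a=1, b=64)

Factorization: 4097 = 17 × 241
By Fermat: n is sum of two squares iff every prime p ≡ 3 (mod 4) appears to even power.
All primes ≡ 3 (mod 4) appear to even power.
Search a = 0, 1, 2, … for 4097 - a² a perfect square: first hit at a = 1: 4097 - 1 = 4096 = 64².
4097 = 1² + 64² = 1 + 4096 ✓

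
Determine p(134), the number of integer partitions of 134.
8149040695

p(n) counts ways to write n as a sum of positive integers (order ignored).
Euler's pentagonal recurrence: p(k) = p(k-1) + p(k-2) - p(k-5) - p(k-7) + p(k-12) + p(k-15) - ... (offsets j(3j∓1)/2, signs ++--, p(0)=1, p(<0)=0).
DP table for k = 0..133: p(0)=1, p(1)=1, p(2)=2, p(3)=3, p(4)=5, p(5)=7, p(6)=11, p(7)=15, p(8)=22, p(9)=30, p(10)=42, p(11)=56, p(12)=77, p(13)=101, p(14)=135, p(15)=176, p(16)=231, p(17)=297, p(18)=385, p(19)=490, p(20)=627, p(21)=792, p(22)=1002, p(23)=1255, p(24)=1575, p(25)=1958, p(26)=2436, p(27)=3010, p(28)=3718, p(29)=4565, p(30)=5604, p(31)=6842, p(32)=8349, p(33)=10143, p(34)=12310, p(35)=14883, p(36)=17977, p(37)=21637, p(38)=26015, p(39)=31185, p(40)=37338, p(41)=44583, p(42)=53174, p(43)=63261, p(44)=75175, p(45)=89134, p(46)=105558, p(47)=124754, p(48)=147273, p(49)=173525, p(50)=204226, p(51)=239943, p(52)=281589, p(53)=329931, p(54)=386155, p(55)=451276, p(56)=526823, p(57)=614154, p(58)=715220, p(59)=831820, p(60)=966467, p(61)=1121505, p(62)=1300156, p(63)=1505499, p(64)=1741630, p(65)=2012558, p(66)=2323520, p(67)=2679689, p(68)=3087735, p(69)=3554345, p(70)=4087968, p(71)=4697205, p(72)=5392783, p(73)=6185689, p(74)=7089500, p(75)=8118264, p(76)=9289091, p(77)=10619863, p(78)=12132164, p(79)=13848650, p(80)=15796476, p(81)=18004327, p(82)=20506255, p(83)=23338469, p(84)=26543660, p(85)=30167357, p(86)=34262962, p(87)=38887673, p(88)=44108109, p(89)=49995925, p(90)=56634173, p(91)=64112359, p(92)=72533807, p(93)=82010177, p(94)=92669720, p(95)=104651419, p(96)=118114304, p(97)=133230930, p(98)=150198136, p(99)=169229875, p(100)=190569292, p(101)=214481126, p(102)=241265379, p(103)=271248950, p(104)=304801365, p(105)=342325709, p(106)=384276336, p(107)=431149389, p(108)=483502844, p(109)=541946240, p(110)=607163746, p(111)=679903203, p(112)=761002156, p(113)=851376628, p(114)=952050665, p(115)=1064144451, p(116)=1188908248, p(117)=1327710076, p(118)=1482074143, p(119)=1653668665, p(120)=1844349560, p(121)=2056148051, p(122)=2291320912, p(123)=2552338241, p(124)=2841940500, p(125)=3163127352, p(126)=3519222692, p(127)=3913864295, p(128)=4351078600, p(129)=4835271870, p(130)=5371315400, p(131)=5964539504, p(132)=6620830889, p(133)=7346629512.
Final step: p(134) = p(133) + p(132) - p(129) - p(127) + p(122) + p(119) - p(112) - p(108) + p(99) + p(94) - p(83) - p(77) + p(64) + p(57) - p(42) - p(34) + p(17) + p(8)
= 7346629512 + 6620830889 - 4835271870 - 3913864295 + 2291320912 + 1653668665 - 761002156 - 483502844 + 169229875 + 92669720 - 23338469 - 10619863 + 1741630 + 614154 - 53174 - 12310 + 297 + 22
= 8149040695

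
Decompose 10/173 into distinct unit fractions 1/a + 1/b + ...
1/18 + 1/445 + 1/1385730

Greedy algorithm:
10/173: ceiling(173/10) = 18, use 1/18
7/3114: ceiling(3114/7) = 445, use 1/445
1/1385730: ceiling(1385730/1) = 1385730, use 1/1385730
Result: 10/173 = 1/18 + 1/445 + 1/1385730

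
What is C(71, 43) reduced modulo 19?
2

Using Lucas' theorem:
Write n=71 and k=43 in base 19:
n in base 19: [3, 14]
k in base 19: [2, 5]
C(71,43) mod 19 = ∏ C(n_i, k_i) mod 19
Digit binomials (mod 19): C(3,2) = 3; C(14,5) = 2002 ≡ 7
Product: 3 × 7 = 21 ≡ 2 (mod 19)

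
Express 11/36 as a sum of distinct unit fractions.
1/4 + 1/18

Greedy algorithm:
11/36: ceiling(36/11) = 4, use 1/4
1/18: ceiling(18/1) = 18, use 1/18
Result: 11/36 = 1/4 + 1/18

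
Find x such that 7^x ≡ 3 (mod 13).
8

Baby-step giant-step with step n = ⌈√13⌉ = 4.
Baby steps 7^j mod 13 (j:value) for j=0..3: 0:1, 1:7, 2:10, 3:5.
Giant-step multiplier: 7^(-4) ≡ 7^(12-4) = 7^8 ≡ 3 (mod 13).
Giant steps γ_i = 3·3^i mod 13: γ_0=3, γ_1=9, γ_2=1 (in table at j=0).
x = i·n + j = 2·4 + 0 = 8.
Check: 7^8 ≡ 3 (mod 13).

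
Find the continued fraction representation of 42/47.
[0; 1, 8, 2, 2]

Euclidean algorithm steps:
42 = 0 × 47 + 42
47 = 1 × 42 + 5
42 = 8 × 5 + 2
5 = 2 × 2 + 1
2 = 2 × 1 + 0
Continued fraction: [0; 1, 8, 2, 2]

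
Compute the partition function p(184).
980462880430

p(n) counts ways to write n as a sum of positive integers (order ignored).
Euler's pentagonal recurrence: p(k) = p(k-1) + p(k-2) - p(k-5) - p(k-7) + p(k-12) + p(k-15) - ... (offsets j(3j∓1)/2, signs ++--, p(0)=1, p(<0)=0).
DP table for k = 0..183: p(0)=1, p(1)=1, p(2)=2, p(3)=3, p(4)=5, p(5)=7, p(6)=11, p(7)=15, p(8)=22, p(9)=30, p(10)=42, p(11)=56, p(12)=77, p(13)=101, p(14)=135, p(15)=176, p(16)=231, p(17)=297, p(18)=385, p(19)=490, p(20)=627, p(21)=792, p(22)=1002, p(23)=1255, p(24)=1575, p(25)=1958, p(26)=2436, p(27)=3010, p(28)=3718, p(29)=4565, p(30)=5604, p(31)=6842, p(32)=8349, p(33)=10143, p(34)=12310, p(35)=14883, p(36)=17977, p(37)=21637, p(38)=26015, p(39)=31185, p(40)=37338, p(41)=44583, p(42)=53174, p(43)=63261, p(44)=75175, p(45)=89134, p(46)=105558, p(47)=124754, p(48)=147273, p(49)=173525, p(50)=204226, p(51)=239943, p(52)=281589, p(53)=329931, p(54)=386155, p(55)=451276, p(56)=526823, p(57)=614154, p(58)=715220, p(59)=831820, p(60)=966467, p(61)=1121505, p(62)=1300156, p(63)=1505499, p(64)=1741630, p(65)=2012558, p(66)=2323520, p(67)=2679689, p(68)=3087735, p(69)=3554345, p(70)=4087968, p(71)=4697205, p(72)=5392783, p(73)=6185689, p(74)=7089500, p(75)=8118264, p(76)=9289091, p(77)=10619863, p(78)=12132164, p(79)=13848650, p(80)=15796476, p(81)=18004327, p(82)=20506255, p(83)=23338469, p(84)=26543660, p(85)=30167357, p(86)=34262962, p(87)=38887673, p(88)=44108109, p(89)=49995925, p(90)=56634173, p(91)=64112359, p(92)=72533807, p(93)=82010177, p(94)=92669720, p(95)=104651419, p(96)=118114304, p(97)=133230930, p(98)=150198136, p(99)=169229875, p(100)=190569292, p(101)=214481126, p(102)=241265379, p(103)=271248950, p(104)=304801365, p(105)=342325709, p(106)=384276336, p(107)=431149389, p(108)=483502844, p(109)=541946240, p(110)=607163746, p(111)=679903203, p(112)=761002156, p(113)=851376628, p(114)=952050665, p(115)=1064144451, p(116)=1188908248, p(117)=1327710076, p(118)=1482074143, p(119)=1653668665, p(120)=1844349560, p(121)=2056148051, p(122)=2291320912, p(123)=2552338241, p(124)=2841940500, p(125)=3163127352, p(126)=3519222692, p(127)=3913864295, p(128)=4351078600, p(129)=4835271870, p(130)=5371315400, p(131)=5964539504, p(132)=6620830889, p(133)=7346629512, p(134)=8149040695, p(135)=9035836076, p(136)=10015581680, p(137)=11097645016, p(138)=12292341831, p(139)=13610949895, p(140)=15065878135, p(141)=16670689208, p(142)=18440293320, p(143)=20390982757, p(144)=22540654445, p(145)=24908858009, p(146)=27517052599, p(147)=30388671978, p(148)=33549419497, p(149)=37027355200, p(150)=40853235313, p(151)=45060624582, p(152)=49686288421, p(153)=54770336324, p(154)=60356673280, p(155)=66493182097, p(156)=73232243759, p(157)=80630964769, p(158)=88751778802, p(159)=97662728555, p(160)=107438159466, p(161)=118159068427, p(162)=129913904637, p(163)=142798995930, p(164)=156919475295, p(165)=172389800255, p(166)=189334822579, p(167)=207890420102, p(168)=228204732751, p(169)=250438925115, p(170)=274768617130, p(171)=301384802048, p(172)=330495499613, p(173)=362326859895, p(174)=397125074750, p(175)=435157697830, p(176)=476715857290, p(177)=522115831195, p(178)=571701605655, p(179)=625846753120, p(180)=684957390936, p(181)=749474411781, p(182)=819876908323, p(183)=896684817527.
Final step: p(184) = p(183) + p(182) - p(179) - p(177) + p(172) + p(169) - p(162) - p(158) + p(149) + p(144) - p(133) - p(127) + p(114) + p(107) - p(92) - p(84) + p(67) + p(58) - p(39) - p(29) + p(8)
= 896684817527 + 819876908323 - 625846753120 - 522115831195 + 330495499613 + 250438925115 - 129913904637 - 88751778802 + 37027355200 + 22540654445 - 7346629512 - 3913864295 + 952050665 + 431149389 - 72533807 - 26543660 + 2679689 + 715220 - 31185 - 4565 + 22
= 980462880430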